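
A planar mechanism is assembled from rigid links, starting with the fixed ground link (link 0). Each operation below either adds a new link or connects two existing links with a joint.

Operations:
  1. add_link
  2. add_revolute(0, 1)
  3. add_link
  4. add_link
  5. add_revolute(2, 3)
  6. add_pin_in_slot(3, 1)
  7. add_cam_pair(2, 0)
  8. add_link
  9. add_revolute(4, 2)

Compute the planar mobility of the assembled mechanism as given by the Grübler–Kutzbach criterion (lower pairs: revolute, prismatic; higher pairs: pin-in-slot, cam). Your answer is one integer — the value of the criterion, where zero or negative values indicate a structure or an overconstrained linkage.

L=1 J1=0 J2=0
add link → L=2 J1=0 J2=0
R@0,1 dof=1 J1 → L=2 J1=1 J2=0
add link → L=3 J1=1 J2=0
add link → L=4 J1=1 J2=0
R@2,3 dof=1 J1 → L=4 J1=2 J2=0
PS@3,1 dof=2 J2 → L=4 J1=2 J2=1
C@2,0 dof=2 J2 → L=4 J1=2 J2=2
add link → L=5 J1=2 J2=2
R@4,2 dof=1 J1 → L=5 J1=3 J2=2
M=3(L−1)−2J1−J2=3·4−2·3−2=4

M = 4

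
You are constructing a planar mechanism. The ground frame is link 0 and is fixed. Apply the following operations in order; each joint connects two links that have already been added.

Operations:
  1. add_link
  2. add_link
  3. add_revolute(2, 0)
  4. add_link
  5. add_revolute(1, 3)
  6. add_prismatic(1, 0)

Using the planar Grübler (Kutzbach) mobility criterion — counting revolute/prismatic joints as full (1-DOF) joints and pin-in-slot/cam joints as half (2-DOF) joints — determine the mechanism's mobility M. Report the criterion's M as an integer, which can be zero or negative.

link 0 = ground. State L|J1|J2 = 1|0|0
+link1  2|0|0
+link2  3|0|0
R(2,0) f=1→J1  3|1|0
+link3  4|1|0
R(1,3) f=1→J1  4|2|0
P(1,0) f=1→J1  4|3|0
M = 3(4−1)−2·3−0 = 9−6−0 = 3

M = 3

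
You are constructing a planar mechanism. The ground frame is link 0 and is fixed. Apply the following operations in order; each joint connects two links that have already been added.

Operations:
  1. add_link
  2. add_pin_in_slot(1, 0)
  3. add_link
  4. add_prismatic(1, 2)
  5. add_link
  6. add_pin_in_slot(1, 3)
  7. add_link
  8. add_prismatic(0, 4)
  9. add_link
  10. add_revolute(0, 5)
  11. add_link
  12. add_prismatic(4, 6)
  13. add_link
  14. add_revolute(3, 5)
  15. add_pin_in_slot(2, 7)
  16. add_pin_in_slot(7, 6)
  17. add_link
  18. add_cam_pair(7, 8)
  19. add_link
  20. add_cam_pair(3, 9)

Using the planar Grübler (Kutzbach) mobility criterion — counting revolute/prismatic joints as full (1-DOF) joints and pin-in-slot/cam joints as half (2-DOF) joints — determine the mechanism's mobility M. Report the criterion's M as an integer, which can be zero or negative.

L=1 J1=0 J2=0
add link → L=2 J1=0 J2=0
PS@1,0 dof=2 J2 → L=2 J1=0 J2=1
add link → L=3 J1=0 J2=1
P@1,2 dof=1 J1 → L=3 J1=1 J2=1
add link → L=4 J1=1 J2=1
PS@1,3 dof=2 J2 → L=4 J1=1 J2=2
add link → L=5 J1=1 J2=2
P@0,4 dof=1 J1 → L=5 J1=2 J2=2
add link → L=6 J1=2 J2=2
R@0,5 dof=1 J1 → L=6 J1=3 J2=2
add link → L=7 J1=3 J2=2
P@4,6 dof=1 J1 → L=7 J1=4 J2=2
add link → L=8 J1=4 J2=2
R@3,5 dof=1 J1 → L=8 J1=5 J2=2
PS@2,7 dof=2 J2 → L=8 J1=5 J2=3
PS@7,6 dof=2 J2 → L=8 J1=5 J2=4
add link → L=9 J1=5 J2=4
C@7,8 dof=2 J2 → L=9 J1=5 J2=5
add link → L=10 J1=5 J2=5
C@3,9 dof=2 J2 → L=10 J1=5 J2=6
M=3(L−1)−2J1−J2=3·9−2·5−6=11

M = 11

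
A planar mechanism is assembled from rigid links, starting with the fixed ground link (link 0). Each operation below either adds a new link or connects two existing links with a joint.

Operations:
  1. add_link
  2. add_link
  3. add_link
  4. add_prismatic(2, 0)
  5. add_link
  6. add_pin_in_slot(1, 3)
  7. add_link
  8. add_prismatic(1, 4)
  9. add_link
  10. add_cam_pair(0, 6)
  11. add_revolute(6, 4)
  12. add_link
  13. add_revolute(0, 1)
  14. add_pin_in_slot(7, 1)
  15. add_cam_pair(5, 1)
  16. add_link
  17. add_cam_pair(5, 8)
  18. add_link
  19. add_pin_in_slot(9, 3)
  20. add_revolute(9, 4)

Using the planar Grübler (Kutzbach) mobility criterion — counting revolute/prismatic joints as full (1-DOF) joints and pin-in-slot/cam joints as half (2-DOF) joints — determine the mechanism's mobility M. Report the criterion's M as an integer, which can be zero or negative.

link 0 = ground. State L|J1|J2 = 1|0|0
+link1  2|0|0
+link2  3|0|0
+link3  4|0|0
P(2,0) f=1→J1  4|1|0
+link4  5|1|0
PS(1,3) f=2→J2  5|1|1
+link5  6|1|1
P(1,4) f=1→J1  6|2|1
+link6  7|2|1
C(0,6) f=2→J2  7|2|2
R(6,4) f=1→J1  7|3|2
+link7  8|3|2
R(0,1) f=1→J1  8|4|2
PS(7,1) f=2→J2  8|4|3
C(5,1) f=2→J2  8|4|4
+link8  9|4|4
C(5,8) f=2→J2  9|4|5
+link9  10|4|5
PS(9,3) f=2→J2  10|4|6
R(9,4) f=1→J1  10|5|6
M = 3(10−1)−2·5−6 = 27−10−6 = 11

M = 11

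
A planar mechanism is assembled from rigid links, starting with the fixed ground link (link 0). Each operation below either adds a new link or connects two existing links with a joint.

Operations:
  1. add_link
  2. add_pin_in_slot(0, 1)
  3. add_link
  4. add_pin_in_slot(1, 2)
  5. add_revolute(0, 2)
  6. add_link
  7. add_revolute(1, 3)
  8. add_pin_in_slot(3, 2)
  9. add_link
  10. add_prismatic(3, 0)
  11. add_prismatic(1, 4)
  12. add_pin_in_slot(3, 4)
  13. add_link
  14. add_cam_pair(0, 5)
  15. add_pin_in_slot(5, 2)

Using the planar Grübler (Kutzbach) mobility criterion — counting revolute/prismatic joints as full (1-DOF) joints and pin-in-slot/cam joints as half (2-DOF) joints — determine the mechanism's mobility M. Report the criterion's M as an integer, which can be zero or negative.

M = 1

ground; <1,0,0>
#1 <2,0,0>
PS:0↔1 J2 <2,0,1>
#2 <3,0,1>
PS:1↔2 J2 <3,0,2>
R:0↔2 J1 <3,1,2>
#3 <4,1,2>
R:1↔3 J1 <4,2,2>
PS:3↔2 J2 <4,2,3>
#4 <5,2,3>
P:3↔0 J1 <5,3,3>
P:1↔4 J1 <5,4,3>
PS:3↔4 J2 <5,4,4>
#5 <6,4,4>
C:0↔5 J2 <6,4,5>
PS:5↔2 J2 <6,4,6>
3×5 − 2×4 − 1×6 = 1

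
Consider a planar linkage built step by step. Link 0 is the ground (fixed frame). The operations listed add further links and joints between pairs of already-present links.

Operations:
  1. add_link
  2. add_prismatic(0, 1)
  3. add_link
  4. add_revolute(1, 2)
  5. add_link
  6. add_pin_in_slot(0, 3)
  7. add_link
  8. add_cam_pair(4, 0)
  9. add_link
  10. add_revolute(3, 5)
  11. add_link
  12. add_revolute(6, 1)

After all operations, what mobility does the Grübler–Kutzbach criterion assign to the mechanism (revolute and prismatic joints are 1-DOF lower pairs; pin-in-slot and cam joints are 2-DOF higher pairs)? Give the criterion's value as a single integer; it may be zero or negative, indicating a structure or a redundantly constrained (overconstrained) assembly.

(L,J1,J2)=(1,0,0); link0 fixed
link1: (2,0,0)
P 0-1 [J1]: (2,1,0)
link2: (3,1,0)
R 1-2 [J1]: (3,2,0)
link3: (4,2,0)
PS 0-3 [J2]: (4,2,1)
link4: (5,2,1)
C 4-0 [J2]: (5,2,2)
link5: (6,2,2)
R 3-5 [J1]: (6,3,2)
link6: (7,3,2)
R 6-1 [J1]: (7,4,2)
Grübler: 3·6 − 2·4 − 2 = 8

M = 8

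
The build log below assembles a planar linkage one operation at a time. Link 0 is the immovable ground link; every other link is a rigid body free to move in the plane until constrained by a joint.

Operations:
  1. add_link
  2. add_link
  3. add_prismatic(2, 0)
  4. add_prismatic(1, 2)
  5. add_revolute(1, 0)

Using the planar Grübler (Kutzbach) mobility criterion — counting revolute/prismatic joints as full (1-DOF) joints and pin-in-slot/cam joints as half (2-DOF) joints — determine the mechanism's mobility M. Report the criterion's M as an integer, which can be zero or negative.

link 0 = ground. State L|J1|J2 = 1|0|0
+link1  2|0|0
+link2  3|0|0
P(2,0) f=1→J1  3|1|0
P(1,2) f=1→J1  3|2|0
R(1,0) f=1→J1  3|3|0
M = 3(3−1)−2·3−0 = 6−6−0 = 0

M = 0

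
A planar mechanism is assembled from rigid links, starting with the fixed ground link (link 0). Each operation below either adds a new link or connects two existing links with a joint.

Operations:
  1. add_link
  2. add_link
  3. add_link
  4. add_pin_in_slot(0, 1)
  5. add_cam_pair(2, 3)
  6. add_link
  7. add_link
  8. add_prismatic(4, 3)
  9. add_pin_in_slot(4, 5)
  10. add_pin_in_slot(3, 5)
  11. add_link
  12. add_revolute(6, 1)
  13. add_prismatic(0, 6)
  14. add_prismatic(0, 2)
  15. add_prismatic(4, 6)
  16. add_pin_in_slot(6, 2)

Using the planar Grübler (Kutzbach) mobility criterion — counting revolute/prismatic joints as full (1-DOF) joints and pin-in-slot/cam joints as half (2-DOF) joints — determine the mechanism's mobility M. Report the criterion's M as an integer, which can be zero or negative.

M = 3

(L,J1,J2)=(1,0,0); link0 fixed
link1: (2,0,0)
link2: (3,0,0)
link3: (4,0,0)
PS 0-1 [J2]: (4,0,1)
C 2-3 [J2]: (4,0,2)
link4: (5,0,2)
link5: (6,0,2)
P 4-3 [J1]: (6,1,2)
PS 4-5 [J2]: (6,1,3)
PS 3-5 [J2]: (6,1,4)
link6: (7,1,4)
R 6-1 [J1]: (7,2,4)
P 0-6 [J1]: (7,3,4)
P 0-2 [J1]: (7,4,4)
P 4-6 [J1]: (7,5,4)
PS 6-2 [J2]: (7,5,5)
Grübler: 3·6 − 2·5 − 5 = 3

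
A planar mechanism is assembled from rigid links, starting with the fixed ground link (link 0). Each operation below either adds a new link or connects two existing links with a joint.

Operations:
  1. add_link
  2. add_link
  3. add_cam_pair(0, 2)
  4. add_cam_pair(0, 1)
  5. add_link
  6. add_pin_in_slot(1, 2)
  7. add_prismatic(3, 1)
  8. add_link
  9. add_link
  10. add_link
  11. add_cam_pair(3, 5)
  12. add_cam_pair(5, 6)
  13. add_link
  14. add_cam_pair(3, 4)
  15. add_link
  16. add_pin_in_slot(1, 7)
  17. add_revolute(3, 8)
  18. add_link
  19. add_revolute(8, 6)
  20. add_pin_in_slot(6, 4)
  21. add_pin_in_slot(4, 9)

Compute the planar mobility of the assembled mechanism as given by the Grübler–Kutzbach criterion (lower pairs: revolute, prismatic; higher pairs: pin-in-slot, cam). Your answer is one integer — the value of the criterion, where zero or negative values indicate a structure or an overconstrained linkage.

M = 12

(L,J1,J2)=(1,0,0); link0 fixed
link1: (2,0,0)
link2: (3,0,0)
C 0-2 [J2]: (3,0,1)
C 0-1 [J2]: (3,0,2)
link3: (4,0,2)
PS 1-2 [J2]: (4,0,3)
P 3-1 [J1]: (4,1,3)
link4: (5,1,3)
link5: (6,1,3)
link6: (7,1,3)
C 3-5 [J2]: (7,1,4)
C 5-6 [J2]: (7,1,5)
link7: (8,1,5)
C 3-4 [J2]: (8,1,6)
link8: (9,1,6)
PS 1-7 [J2]: (9,1,7)
R 3-8 [J1]: (9,2,7)
link9: (10,2,7)
R 8-6 [J1]: (10,3,7)
PS 6-4 [J2]: (10,3,8)
PS 4-9 [J2]: (10,3,9)
Grübler: 3·9 − 2·3 − 9 = 12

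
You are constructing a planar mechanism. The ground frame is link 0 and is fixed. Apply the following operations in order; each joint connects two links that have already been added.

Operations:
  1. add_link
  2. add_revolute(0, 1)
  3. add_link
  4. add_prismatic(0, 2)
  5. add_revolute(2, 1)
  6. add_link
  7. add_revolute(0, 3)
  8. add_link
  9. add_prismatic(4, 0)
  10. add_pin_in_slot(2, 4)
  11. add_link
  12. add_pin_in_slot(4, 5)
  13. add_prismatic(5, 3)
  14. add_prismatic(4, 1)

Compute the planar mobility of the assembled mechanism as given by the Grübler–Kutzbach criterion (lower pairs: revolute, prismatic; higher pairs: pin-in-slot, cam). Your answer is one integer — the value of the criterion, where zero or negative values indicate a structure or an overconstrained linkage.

[1;0;0] (link 0 is ground)
L+ [2;0;0]
R(0,1)∈J1 [2;1;0]
L+ [3;1;0]
P(0,2)∈J1 [3;2;0]
R(2,1)∈J1 [3;3;0]
L+ [4;3;0]
R(0,3)∈J1 [4;4;0]
L+ [5;4;0]
P(4,0)∈J1 [5;5;0]
PS(2,4)∈J2 [5;5;1]
L+ [6;5;1]
PS(4,5)∈J2 [6;5;2]
P(5,3)∈J1 [6;6;2]
P(4,1)∈J1 [6;7;2]
mobility = 15 − 14 − 2 = -1

M = -1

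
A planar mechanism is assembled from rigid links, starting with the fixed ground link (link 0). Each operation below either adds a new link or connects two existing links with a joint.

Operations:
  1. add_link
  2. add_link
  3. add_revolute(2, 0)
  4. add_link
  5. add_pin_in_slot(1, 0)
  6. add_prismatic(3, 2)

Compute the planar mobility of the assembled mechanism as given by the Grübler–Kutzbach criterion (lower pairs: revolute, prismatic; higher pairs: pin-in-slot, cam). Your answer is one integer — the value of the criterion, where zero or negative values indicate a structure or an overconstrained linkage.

M = 4

[1;0;0] (link 0 is ground)
L+ [2;0;0]
L+ [3;0;0]
R(2,0)∈J1 [3;1;0]
L+ [4;1;0]
PS(1,0)∈J2 [4;1;1]
P(3,2)∈J1 [4;2;1]
mobility = 9 − 4 − 1 = 4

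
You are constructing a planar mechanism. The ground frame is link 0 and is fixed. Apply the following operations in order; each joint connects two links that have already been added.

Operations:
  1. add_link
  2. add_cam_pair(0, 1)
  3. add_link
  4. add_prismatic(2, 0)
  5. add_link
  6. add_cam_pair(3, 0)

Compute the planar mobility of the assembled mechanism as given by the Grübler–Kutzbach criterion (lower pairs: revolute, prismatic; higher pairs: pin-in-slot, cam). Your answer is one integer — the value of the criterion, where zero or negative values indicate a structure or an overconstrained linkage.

M = 5

[1;0;0] (link 0 is ground)
L+ [2;0;0]
C(0,1)∈J2 [2;0;1]
L+ [3;0;1]
P(2,0)∈J1 [3;1;1]
L+ [4;1;1]
C(3,0)∈J2 [4;1;2]
mobility = 9 − 2 − 2 = 5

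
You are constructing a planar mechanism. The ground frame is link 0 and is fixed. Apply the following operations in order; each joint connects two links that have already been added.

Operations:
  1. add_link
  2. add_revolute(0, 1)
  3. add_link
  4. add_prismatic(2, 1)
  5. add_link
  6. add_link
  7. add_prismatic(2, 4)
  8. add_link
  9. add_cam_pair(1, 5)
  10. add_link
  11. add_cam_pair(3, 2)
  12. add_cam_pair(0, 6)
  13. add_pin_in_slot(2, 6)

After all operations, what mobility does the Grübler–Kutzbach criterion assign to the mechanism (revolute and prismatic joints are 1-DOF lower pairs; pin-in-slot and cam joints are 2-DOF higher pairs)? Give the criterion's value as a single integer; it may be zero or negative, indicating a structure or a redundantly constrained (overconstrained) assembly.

M = 8

link 0 = ground. State L|J1|J2 = 1|0|0
+link1  2|0|0
R(0,1) f=1→J1  2|1|0
+link2  3|1|0
P(2,1) f=1→J1  3|2|0
+link3  4|2|0
+link4  5|2|0
P(2,4) f=1→J1  5|3|0
+link5  6|3|0
C(1,5) f=2→J2  6|3|1
+link6  7|3|1
C(3,2) f=2→J2  7|3|2
C(0,6) f=2→J2  7|3|3
PS(2,6) f=2→J2  7|3|4
M = 3(7−1)−2·3−4 = 18−6−4 = 8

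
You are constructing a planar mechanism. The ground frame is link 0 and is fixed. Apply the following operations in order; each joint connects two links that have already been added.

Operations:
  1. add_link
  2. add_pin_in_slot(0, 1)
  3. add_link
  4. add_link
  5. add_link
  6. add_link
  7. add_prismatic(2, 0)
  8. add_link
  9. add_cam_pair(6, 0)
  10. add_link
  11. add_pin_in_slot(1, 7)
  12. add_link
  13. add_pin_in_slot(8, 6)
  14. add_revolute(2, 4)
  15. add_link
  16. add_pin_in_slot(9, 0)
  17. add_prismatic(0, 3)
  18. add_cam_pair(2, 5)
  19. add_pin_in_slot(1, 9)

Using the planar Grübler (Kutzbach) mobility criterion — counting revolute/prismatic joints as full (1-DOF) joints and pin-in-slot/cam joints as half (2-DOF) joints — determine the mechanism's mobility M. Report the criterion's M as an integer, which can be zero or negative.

[1;0;0] (link 0 is ground)
L+ [2;0;0]
PS(0,1)∈J2 [2;0;1]
L+ [3;0;1]
L+ [4;0;1]
L+ [5;0;1]
L+ [6;0;1]
P(2,0)∈J1 [6;1;1]
L+ [7;1;1]
C(6,0)∈J2 [7;1;2]
L+ [8;1;2]
PS(1,7)∈J2 [8;1;3]
L+ [9;1;3]
PS(8,6)∈J2 [9;1;4]
R(2,4)∈J1 [9;2;4]
L+ [10;2;4]
PS(9,0)∈J2 [10;2;5]
P(0,3)∈J1 [10;3;5]
C(2,5)∈J2 [10;3;6]
PS(1,9)∈J2 [10;3;7]
mobility = 27 − 6 − 7 = 14

M = 14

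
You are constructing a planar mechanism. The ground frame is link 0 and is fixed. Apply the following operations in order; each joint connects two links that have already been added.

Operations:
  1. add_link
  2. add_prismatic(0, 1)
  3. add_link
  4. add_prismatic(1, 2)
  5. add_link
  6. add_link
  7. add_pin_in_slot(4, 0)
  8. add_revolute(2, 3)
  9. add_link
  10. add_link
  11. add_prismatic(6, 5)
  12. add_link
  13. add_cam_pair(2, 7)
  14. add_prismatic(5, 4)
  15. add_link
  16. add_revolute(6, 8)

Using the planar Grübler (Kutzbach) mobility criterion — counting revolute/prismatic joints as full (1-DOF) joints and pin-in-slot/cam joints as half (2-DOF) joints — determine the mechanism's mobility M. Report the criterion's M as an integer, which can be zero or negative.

ground; <1,0,0>
#1 <2,0,0>
P:0↔1 J1 <2,1,0>
#2 <3,1,0>
P:1↔2 J1 <3,2,0>
#3 <4,2,0>
#4 <5,2,0>
PS:4↔0 J2 <5,2,1>
R:2↔3 J1 <5,3,1>
#5 <6,3,1>
#6 <7,3,1>
P:6↔5 J1 <7,4,1>
#7 <8,4,1>
C:2↔7 J2 <8,4,2>
P:5↔4 J1 <8,5,2>
#8 <9,5,2>
R:6↔8 J1 <9,6,2>
3×8 − 2×6 − 1×2 = 10

M = 10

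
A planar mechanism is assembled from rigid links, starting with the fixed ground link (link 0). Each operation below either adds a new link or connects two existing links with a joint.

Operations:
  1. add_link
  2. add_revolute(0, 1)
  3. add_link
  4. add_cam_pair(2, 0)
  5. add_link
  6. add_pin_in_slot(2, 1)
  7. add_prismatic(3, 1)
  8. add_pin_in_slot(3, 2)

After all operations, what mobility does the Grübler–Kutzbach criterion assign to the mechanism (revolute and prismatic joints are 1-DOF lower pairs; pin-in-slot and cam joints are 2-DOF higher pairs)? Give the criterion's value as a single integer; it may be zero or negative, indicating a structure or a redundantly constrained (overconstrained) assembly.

[1;0;0] (link 0 is ground)
L+ [2;0;0]
R(0,1)∈J1 [2;1;0]
L+ [3;1;0]
C(2,0)∈J2 [3;1;1]
L+ [4;1;1]
PS(2,1)∈J2 [4;1;2]
P(3,1)∈J1 [4;2;2]
PS(3,2)∈J2 [4;2;3]
mobility = 9 − 4 − 3 = 2

M = 2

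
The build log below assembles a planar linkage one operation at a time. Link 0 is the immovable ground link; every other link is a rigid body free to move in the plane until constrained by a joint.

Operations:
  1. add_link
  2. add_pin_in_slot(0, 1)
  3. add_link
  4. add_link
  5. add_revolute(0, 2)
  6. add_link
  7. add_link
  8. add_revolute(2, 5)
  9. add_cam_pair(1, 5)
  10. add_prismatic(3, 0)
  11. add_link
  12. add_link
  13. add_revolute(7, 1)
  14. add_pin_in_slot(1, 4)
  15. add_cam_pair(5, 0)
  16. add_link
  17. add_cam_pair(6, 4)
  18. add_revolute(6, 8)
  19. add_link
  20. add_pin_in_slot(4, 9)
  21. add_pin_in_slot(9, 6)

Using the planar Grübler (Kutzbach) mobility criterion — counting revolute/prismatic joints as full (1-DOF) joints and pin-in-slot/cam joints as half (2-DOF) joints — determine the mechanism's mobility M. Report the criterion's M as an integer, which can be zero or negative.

(L,J1,J2)=(1,0,0); link0 fixed
link1: (2,0,0)
PS 0-1 [J2]: (2,0,1)
link2: (3,0,1)
link3: (4,0,1)
R 0-2 [J1]: (4,1,1)
link4: (5,1,1)
link5: (6,1,1)
R 2-5 [J1]: (6,2,1)
C 1-5 [J2]: (6,2,2)
P 3-0 [J1]: (6,3,2)
link6: (7,3,2)
link7: (8,3,2)
R 7-1 [J1]: (8,4,2)
PS 1-4 [J2]: (8,4,3)
C 5-0 [J2]: (8,4,4)
link8: (9,4,4)
C 6-4 [J2]: (9,4,5)
R 6-8 [J1]: (9,5,5)
link9: (10,5,5)
PS 4-9 [J2]: (10,5,6)
PS 9-6 [J2]: (10,5,7)
Grübler: 3·9 − 2·5 − 7 = 10

M = 10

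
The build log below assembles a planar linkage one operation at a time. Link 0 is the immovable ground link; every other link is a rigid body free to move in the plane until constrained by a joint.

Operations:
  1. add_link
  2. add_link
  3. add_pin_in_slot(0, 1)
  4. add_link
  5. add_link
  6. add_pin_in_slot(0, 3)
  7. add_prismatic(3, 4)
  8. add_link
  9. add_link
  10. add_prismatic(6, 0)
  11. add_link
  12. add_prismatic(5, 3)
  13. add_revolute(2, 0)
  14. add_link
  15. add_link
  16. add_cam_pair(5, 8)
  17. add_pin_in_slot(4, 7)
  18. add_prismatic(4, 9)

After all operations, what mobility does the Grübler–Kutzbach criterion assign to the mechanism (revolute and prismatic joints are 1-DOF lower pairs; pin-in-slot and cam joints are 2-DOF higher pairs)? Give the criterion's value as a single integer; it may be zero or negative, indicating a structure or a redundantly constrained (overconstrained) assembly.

M = 13

ground; <1,0,0>
#1 <2,0,0>
#2 <3,0,0>
PS:0↔1 J2 <3,0,1>
#3 <4,0,1>
#4 <5,0,1>
PS:0↔3 J2 <5,0,2>
P:3↔4 J1 <5,1,2>
#5 <6,1,2>
#6 <7,1,2>
P:6↔0 J1 <7,2,2>
#7 <8,2,2>
P:5↔3 J1 <8,3,2>
R:2↔0 J1 <8,4,2>
#8 <9,4,2>
#9 <10,4,2>
C:5↔8 J2 <10,4,3>
PS:4↔7 J2 <10,4,4>
P:4↔9 J1 <10,5,4>
3×9 − 2×5 − 1×4 = 13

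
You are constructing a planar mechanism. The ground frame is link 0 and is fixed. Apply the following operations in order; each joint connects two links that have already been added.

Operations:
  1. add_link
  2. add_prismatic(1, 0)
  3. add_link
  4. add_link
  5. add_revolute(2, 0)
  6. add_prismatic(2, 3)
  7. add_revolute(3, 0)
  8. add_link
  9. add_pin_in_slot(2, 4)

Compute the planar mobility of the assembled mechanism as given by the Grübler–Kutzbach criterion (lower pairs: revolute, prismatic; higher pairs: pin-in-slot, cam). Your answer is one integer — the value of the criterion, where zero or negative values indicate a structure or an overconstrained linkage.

L=1 J1=0 J2=0
add link → L=2 J1=0 J2=0
P@1,0 dof=1 J1 → L=2 J1=1 J2=0
add link → L=3 J1=1 J2=0
add link → L=4 J1=1 J2=0
R@2,0 dof=1 J1 → L=4 J1=2 J2=0
P@2,3 dof=1 J1 → L=4 J1=3 J2=0
R@3,0 dof=1 J1 → L=4 J1=4 J2=0
add link → L=5 J1=4 J2=0
PS@2,4 dof=2 J2 → L=5 J1=4 J2=1
M=3(L−1)−2J1−J2=3·4−2·4−1=3

M = 3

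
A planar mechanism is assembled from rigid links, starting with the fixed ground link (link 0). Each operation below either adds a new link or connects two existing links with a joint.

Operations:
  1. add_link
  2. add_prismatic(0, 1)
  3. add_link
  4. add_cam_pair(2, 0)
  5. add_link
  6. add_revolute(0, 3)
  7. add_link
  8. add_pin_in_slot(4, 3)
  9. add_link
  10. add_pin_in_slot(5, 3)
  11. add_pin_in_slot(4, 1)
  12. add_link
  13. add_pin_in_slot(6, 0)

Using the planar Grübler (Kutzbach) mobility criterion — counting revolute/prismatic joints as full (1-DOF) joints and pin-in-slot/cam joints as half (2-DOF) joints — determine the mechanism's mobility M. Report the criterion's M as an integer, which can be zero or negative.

L=1 J1=0 J2=0
add link → L=2 J1=0 J2=0
P@0,1 dof=1 J1 → L=2 J1=1 J2=0
add link → L=3 J1=1 J2=0
C@2,0 dof=2 J2 → L=3 J1=1 J2=1
add link → L=4 J1=1 J2=1
R@0,3 dof=1 J1 → L=4 J1=2 J2=1
add link → L=5 J1=2 J2=1
PS@4,3 dof=2 J2 → L=5 J1=2 J2=2
add link → L=6 J1=2 J2=2
PS@5,3 dof=2 J2 → L=6 J1=2 J2=3
PS@4,1 dof=2 J2 → L=6 J1=2 J2=4
add link → L=7 J1=2 J2=4
PS@6,0 dof=2 J2 → L=7 J1=2 J2=5
M=3(L−1)−2J1−J2=3·6−2·2−5=9

M = 9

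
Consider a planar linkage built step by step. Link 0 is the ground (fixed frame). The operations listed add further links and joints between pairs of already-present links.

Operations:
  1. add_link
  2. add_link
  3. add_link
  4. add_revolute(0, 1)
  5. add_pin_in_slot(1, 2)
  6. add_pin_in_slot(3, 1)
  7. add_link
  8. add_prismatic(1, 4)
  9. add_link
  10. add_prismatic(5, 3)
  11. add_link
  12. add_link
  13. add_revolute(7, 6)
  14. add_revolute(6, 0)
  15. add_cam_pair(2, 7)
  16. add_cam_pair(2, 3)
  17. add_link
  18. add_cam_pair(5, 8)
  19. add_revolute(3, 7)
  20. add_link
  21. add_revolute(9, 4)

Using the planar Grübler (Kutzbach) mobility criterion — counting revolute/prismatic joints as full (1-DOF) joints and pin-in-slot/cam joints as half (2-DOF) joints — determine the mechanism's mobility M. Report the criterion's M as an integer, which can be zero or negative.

[1;0;0] (link 0 is ground)
L+ [2;0;0]
L+ [3;0;0]
L+ [4;0;0]
R(0,1)∈J1 [4;1;0]
PS(1,2)∈J2 [4;1;1]
PS(3,1)∈J2 [4;1;2]
L+ [5;1;2]
P(1,4)∈J1 [5;2;2]
L+ [6;2;2]
P(5,3)∈J1 [6;3;2]
L+ [7;3;2]
L+ [8;3;2]
R(7,6)∈J1 [8;4;2]
R(6,0)∈J1 [8;5;2]
C(2,7)∈J2 [8;5;3]
C(2,3)∈J2 [8;5;4]
L+ [9;5;4]
C(5,8)∈J2 [9;5;5]
R(3,7)∈J1 [9;6;5]
L+ [10;6;5]
R(9,4)∈J1 [10;7;5]
mobility = 27 − 14 − 5 = 8

M = 8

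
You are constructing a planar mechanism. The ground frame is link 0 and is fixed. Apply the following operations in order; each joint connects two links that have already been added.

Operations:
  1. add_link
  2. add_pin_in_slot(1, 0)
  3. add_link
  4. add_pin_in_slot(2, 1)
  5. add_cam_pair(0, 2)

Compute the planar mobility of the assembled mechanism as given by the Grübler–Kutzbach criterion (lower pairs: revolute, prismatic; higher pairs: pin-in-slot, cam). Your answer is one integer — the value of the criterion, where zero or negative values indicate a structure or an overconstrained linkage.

(L,J1,J2)=(1,0,0); link0 fixed
link1: (2,0,0)
PS 1-0 [J2]: (2,0,1)
link2: (3,0,1)
PS 2-1 [J2]: (3,0,2)
C 0-2 [J2]: (3,0,3)
Grübler: 3·2 − 2·0 − 3 = 3

M = 3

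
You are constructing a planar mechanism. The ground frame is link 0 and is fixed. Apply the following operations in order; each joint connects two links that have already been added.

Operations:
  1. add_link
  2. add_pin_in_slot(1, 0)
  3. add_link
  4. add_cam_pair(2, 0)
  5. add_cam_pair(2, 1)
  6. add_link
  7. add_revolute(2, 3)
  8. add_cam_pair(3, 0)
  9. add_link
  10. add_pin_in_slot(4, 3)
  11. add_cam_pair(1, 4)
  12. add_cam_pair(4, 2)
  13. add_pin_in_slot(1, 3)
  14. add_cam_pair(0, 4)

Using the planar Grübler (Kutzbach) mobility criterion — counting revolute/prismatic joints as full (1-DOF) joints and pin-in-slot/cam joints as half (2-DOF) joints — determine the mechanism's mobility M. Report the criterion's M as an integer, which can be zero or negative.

M = 1

(L,J1,J2)=(1,0,0); link0 fixed
link1: (2,0,0)
PS 1-0 [J2]: (2,0,1)
link2: (3,0,1)
C 2-0 [J2]: (3,0,2)
C 2-1 [J2]: (3,0,3)
link3: (4,0,3)
R 2-3 [J1]: (4,1,3)
C 3-0 [J2]: (4,1,4)
link4: (5,1,4)
PS 4-3 [J2]: (5,1,5)
C 1-4 [J2]: (5,1,6)
C 4-2 [J2]: (5,1,7)
PS 1-3 [J2]: (5,1,8)
C 0-4 [J2]: (5,1,9)
Grübler: 3·4 − 2·1 − 9 = 1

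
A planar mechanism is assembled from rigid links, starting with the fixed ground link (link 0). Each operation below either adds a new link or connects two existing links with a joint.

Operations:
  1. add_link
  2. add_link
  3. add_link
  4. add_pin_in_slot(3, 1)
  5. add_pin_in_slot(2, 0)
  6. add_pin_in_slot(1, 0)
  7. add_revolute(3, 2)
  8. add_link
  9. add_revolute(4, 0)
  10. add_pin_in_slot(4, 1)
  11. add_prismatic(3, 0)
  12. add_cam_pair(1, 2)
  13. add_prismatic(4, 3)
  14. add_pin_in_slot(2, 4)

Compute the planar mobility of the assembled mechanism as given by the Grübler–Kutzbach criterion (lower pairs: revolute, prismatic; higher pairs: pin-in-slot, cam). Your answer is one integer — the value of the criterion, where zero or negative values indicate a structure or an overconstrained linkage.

L=1 J1=0 J2=0
add link → L=2 J1=0 J2=0
add link → L=3 J1=0 J2=0
add link → L=4 J1=0 J2=0
PS@3,1 dof=2 J2 → L=4 J1=0 J2=1
PS@2,0 dof=2 J2 → L=4 J1=0 J2=2
PS@1,0 dof=2 J2 → L=4 J1=0 J2=3
R@3,2 dof=1 J1 → L=4 J1=1 J2=3
add link → L=5 J1=1 J2=3
R@4,0 dof=1 J1 → L=5 J1=2 J2=3
PS@4,1 dof=2 J2 → L=5 J1=2 J2=4
P@3,0 dof=1 J1 → L=5 J1=3 J2=4
C@1,2 dof=2 J2 → L=5 J1=3 J2=5
P@4,3 dof=1 J1 → L=5 J1=4 J2=5
PS@2,4 dof=2 J2 → L=5 J1=4 J2=6
M=3(L−1)−2J1−J2=3·4−2·4−6=-2

M = -2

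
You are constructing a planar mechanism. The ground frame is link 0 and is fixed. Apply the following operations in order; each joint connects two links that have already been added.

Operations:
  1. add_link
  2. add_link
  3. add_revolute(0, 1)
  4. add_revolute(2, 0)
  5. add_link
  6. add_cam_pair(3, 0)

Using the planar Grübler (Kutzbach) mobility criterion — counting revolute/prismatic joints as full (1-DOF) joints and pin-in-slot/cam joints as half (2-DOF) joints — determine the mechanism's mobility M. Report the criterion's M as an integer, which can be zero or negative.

L=1 J1=0 J2=0
add link → L=2 J1=0 J2=0
add link → L=3 J1=0 J2=0
R@0,1 dof=1 J1 → L=3 J1=1 J2=0
R@2,0 dof=1 J1 → L=3 J1=2 J2=0
add link → L=4 J1=2 J2=0
C@3,0 dof=2 J2 → L=4 J1=2 J2=1
M=3(L−1)−2J1−J2=3·3−2·2−1=4

M = 4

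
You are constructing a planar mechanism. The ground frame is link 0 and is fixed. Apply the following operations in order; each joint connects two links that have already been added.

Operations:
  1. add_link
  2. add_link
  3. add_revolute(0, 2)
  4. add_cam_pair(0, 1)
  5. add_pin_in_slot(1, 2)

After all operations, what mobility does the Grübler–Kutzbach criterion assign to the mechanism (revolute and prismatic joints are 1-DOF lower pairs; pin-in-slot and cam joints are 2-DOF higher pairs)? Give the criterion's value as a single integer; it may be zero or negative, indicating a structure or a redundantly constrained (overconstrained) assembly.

M = 2

ground; <1,0,0>
#1 <2,0,0>
#2 <3,0,0>
R:0↔2 J1 <3,1,0>
C:0↔1 J2 <3,1,1>
PS:1↔2 J2 <3,1,2>
3×2 − 2×1 − 1×2 = 2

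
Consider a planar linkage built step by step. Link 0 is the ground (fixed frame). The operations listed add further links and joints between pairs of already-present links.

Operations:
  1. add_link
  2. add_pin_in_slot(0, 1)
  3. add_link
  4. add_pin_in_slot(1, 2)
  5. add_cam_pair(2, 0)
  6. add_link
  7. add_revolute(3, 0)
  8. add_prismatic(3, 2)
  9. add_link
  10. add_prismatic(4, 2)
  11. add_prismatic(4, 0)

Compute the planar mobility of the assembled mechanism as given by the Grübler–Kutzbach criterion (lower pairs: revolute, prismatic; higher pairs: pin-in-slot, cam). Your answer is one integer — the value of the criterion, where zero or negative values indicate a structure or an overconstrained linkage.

M = 1

(L,J1,J2)=(1,0,0); link0 fixed
link1: (2,0,0)
PS 0-1 [J2]: (2,0,1)
link2: (3,0,1)
PS 1-2 [J2]: (3,0,2)
C 2-0 [J2]: (3,0,3)
link3: (4,0,3)
R 3-0 [J1]: (4,1,3)
P 3-2 [J1]: (4,2,3)
link4: (5,2,3)
P 4-2 [J1]: (5,3,3)
P 4-0 [J1]: (5,4,3)
Grübler: 3·4 − 2·4 − 3 = 1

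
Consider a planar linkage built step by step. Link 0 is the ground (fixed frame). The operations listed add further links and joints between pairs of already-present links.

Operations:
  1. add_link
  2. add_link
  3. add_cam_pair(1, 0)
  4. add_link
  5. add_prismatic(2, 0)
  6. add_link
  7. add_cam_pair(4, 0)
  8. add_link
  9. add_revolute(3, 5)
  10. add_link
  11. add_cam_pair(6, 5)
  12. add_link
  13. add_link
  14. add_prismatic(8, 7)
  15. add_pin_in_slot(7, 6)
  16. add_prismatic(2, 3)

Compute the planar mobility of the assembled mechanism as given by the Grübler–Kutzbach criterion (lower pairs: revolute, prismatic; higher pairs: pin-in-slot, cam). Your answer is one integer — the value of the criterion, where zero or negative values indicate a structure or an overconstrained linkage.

M = 12

(L,J1,J2)=(1,0,0); link0 fixed
link1: (2,0,0)
link2: (3,0,0)
C 1-0 [J2]: (3,0,1)
link3: (4,0,1)
P 2-0 [J1]: (4,1,1)
link4: (5,1,1)
C 4-0 [J2]: (5,1,2)
link5: (6,1,2)
R 3-5 [J1]: (6,2,2)
link6: (7,2,2)
C 6-5 [J2]: (7,2,3)
link7: (8,2,3)
link8: (9,2,3)
P 8-7 [J1]: (9,3,3)
PS 7-6 [J2]: (9,3,4)
P 2-3 [J1]: (9,4,4)
Grübler: 3·8 − 2·4 − 4 = 12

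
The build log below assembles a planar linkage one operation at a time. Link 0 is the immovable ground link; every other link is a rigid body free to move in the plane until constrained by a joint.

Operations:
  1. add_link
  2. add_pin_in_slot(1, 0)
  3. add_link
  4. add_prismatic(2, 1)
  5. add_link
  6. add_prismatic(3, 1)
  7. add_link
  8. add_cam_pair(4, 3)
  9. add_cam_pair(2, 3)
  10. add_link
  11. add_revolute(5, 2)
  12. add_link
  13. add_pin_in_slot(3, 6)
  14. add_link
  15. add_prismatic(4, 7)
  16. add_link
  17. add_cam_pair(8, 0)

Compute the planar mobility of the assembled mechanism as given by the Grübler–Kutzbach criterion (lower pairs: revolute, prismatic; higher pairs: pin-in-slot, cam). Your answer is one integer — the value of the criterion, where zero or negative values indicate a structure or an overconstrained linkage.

L=1 J1=0 J2=0
add link → L=2 J1=0 J2=0
PS@1,0 dof=2 J2 → L=2 J1=0 J2=1
add link → L=3 J1=0 J2=1
P@2,1 dof=1 J1 → L=3 J1=1 J2=1
add link → L=4 J1=1 J2=1
P@3,1 dof=1 J1 → L=4 J1=2 J2=1
add link → L=5 J1=2 J2=1
C@4,3 dof=2 J2 → L=5 J1=2 J2=2
C@2,3 dof=2 J2 → L=5 J1=2 J2=3
add link → L=6 J1=2 J2=3
R@5,2 dof=1 J1 → L=6 J1=3 J2=3
add link → L=7 J1=3 J2=3
PS@3,6 dof=2 J2 → L=7 J1=3 J2=4
add link → L=8 J1=3 J2=4
P@4,7 dof=1 J1 → L=8 J1=4 J2=4
add link → L=9 J1=4 J2=4
C@8,0 dof=2 J2 → L=9 J1=4 J2=5
M=3(L−1)−2J1−J2=3·8−2·4−5=11

M = 11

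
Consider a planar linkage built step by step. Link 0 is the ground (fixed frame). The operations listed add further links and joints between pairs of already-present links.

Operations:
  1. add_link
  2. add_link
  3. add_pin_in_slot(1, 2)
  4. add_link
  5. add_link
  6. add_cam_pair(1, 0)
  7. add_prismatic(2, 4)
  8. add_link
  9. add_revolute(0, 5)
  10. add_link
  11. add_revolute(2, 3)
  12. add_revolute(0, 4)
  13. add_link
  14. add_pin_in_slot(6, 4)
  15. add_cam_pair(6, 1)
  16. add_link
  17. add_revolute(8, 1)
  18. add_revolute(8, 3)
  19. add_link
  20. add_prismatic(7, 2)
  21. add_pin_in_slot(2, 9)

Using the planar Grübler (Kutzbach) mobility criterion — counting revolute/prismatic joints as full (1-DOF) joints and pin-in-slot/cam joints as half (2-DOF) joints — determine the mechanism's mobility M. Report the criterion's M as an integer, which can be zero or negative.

link 0 = ground. State L|J1|J2 = 1|0|0
+link1  2|0|0
+link2  3|0|0
PS(1,2) f=2→J2  3|0|1
+link3  4|0|1
+link4  5|0|1
C(1,0) f=2→J2  5|0|2
P(2,4) f=1→J1  5|1|2
+link5  6|1|2
R(0,5) f=1→J1  6|2|2
+link6  7|2|2
R(2,3) f=1→J1  7|3|2
R(0,4) f=1→J1  7|4|2
+link7  8|4|2
PS(6,4) f=2→J2  8|4|3
C(6,1) f=2→J2  8|4|4
+link8  9|4|4
R(8,1) f=1→J1  9|5|4
R(8,3) f=1→J1  9|6|4
+link9  10|6|4
P(7,2) f=1→J1  10|7|4
PS(2,9) f=2→J2  10|7|5
M = 3(10−1)−2·7−5 = 27−14−5 = 8

M = 8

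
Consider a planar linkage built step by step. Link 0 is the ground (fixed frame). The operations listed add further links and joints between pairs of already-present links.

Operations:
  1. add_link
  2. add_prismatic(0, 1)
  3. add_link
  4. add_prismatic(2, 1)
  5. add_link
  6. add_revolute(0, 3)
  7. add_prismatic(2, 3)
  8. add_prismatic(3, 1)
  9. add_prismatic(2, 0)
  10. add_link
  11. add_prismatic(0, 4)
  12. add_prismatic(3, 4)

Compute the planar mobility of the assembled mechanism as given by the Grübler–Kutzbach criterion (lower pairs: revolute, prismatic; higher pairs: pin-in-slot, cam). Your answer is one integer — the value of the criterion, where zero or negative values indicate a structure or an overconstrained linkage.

M = -4

[1;0;0] (link 0 is ground)
L+ [2;0;0]
P(0,1)∈J1 [2;1;0]
L+ [3;1;0]
P(2,1)∈J1 [3;2;0]
L+ [4;2;0]
R(0,3)∈J1 [4;3;0]
P(2,3)∈J1 [4;4;0]
P(3,1)∈J1 [4;5;0]
P(2,0)∈J1 [4;6;0]
L+ [5;6;0]
P(0,4)∈J1 [5;7;0]
P(3,4)∈J1 [5;8;0]
mobility = 12 − 16 − 0 = -4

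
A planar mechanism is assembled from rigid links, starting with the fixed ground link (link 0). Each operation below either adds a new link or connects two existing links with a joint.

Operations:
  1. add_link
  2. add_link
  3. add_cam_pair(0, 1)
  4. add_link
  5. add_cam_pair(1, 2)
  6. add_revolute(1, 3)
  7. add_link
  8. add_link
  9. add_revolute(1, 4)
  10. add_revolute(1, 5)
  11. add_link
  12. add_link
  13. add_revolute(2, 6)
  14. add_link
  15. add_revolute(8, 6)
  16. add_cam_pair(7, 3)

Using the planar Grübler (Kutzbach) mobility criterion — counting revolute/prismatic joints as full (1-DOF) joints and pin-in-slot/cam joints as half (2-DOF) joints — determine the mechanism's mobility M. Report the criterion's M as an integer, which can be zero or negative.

M = 11

ground; <1,0,0>
#1 <2,0,0>
#2 <3,0,0>
C:0↔1 J2 <3,0,1>
#3 <4,0,1>
C:1↔2 J2 <4,0,2>
R:1↔3 J1 <4,1,2>
#4 <5,1,2>
#5 <6,1,2>
R:1↔4 J1 <6,2,2>
R:1↔5 J1 <6,3,2>
#6 <7,3,2>
#7 <8,3,2>
R:2↔6 J1 <8,4,2>
#8 <9,4,2>
R:8↔6 J1 <9,5,2>
C:7↔3 J2 <9,5,3>
3×8 − 2×5 − 1×3 = 11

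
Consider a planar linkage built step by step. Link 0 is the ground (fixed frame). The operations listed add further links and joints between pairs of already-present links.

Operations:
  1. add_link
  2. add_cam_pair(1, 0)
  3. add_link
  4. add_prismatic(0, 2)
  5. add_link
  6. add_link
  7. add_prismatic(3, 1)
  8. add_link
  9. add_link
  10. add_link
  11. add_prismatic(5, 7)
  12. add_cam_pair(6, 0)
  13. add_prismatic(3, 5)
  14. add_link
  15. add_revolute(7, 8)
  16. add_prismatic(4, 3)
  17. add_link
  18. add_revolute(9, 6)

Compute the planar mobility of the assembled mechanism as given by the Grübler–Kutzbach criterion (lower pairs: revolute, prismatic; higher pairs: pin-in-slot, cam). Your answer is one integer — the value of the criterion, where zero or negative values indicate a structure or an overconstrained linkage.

ground; <1,0,0>
#1 <2,0,0>
C:1↔0 J2 <2,0,1>
#2 <3,0,1>
P:0↔2 J1 <3,1,1>
#3 <4,1,1>
#4 <5,1,1>
P:3↔1 J1 <5,2,1>
#5 <6,2,1>
#6 <7,2,1>
#7 <8,2,1>
P:5↔7 J1 <8,3,1>
C:6↔0 J2 <8,3,2>
P:3↔5 J1 <8,4,2>
#8 <9,4,2>
R:7↔8 J1 <9,5,2>
P:4↔3 J1 <9,6,2>
#9 <10,6,2>
R:9↔6 J1 <10,7,2>
3×9 − 2×7 − 1×2 = 11

M = 11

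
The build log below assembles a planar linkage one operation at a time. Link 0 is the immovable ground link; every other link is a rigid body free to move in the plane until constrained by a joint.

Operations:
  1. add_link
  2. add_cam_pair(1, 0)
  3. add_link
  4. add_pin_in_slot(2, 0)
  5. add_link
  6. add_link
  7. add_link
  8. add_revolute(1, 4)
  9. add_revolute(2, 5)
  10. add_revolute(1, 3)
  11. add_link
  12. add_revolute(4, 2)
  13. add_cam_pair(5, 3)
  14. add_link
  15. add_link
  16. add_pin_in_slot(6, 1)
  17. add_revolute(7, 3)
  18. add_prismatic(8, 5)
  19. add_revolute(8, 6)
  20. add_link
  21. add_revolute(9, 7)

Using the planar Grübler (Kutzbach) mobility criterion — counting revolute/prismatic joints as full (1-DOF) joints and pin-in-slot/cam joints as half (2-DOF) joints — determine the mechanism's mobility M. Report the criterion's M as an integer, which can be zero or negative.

(L,J1,J2)=(1,0,0); link0 fixed
link1: (2,0,0)
C 1-0 [J2]: (2,0,1)
link2: (3,0,1)
PS 2-0 [J2]: (3,0,2)
link3: (4,0,2)
link4: (5,0,2)
link5: (6,0,2)
R 1-4 [J1]: (6,1,2)
R 2-5 [J1]: (6,2,2)
R 1-3 [J1]: (6,3,2)
link6: (7,3,2)
R 4-2 [J1]: (7,4,2)
C 5-3 [J2]: (7,4,3)
link7: (8,4,3)
link8: (9,4,3)
PS 6-1 [J2]: (9,4,4)
R 7-3 [J1]: (9,5,4)
P 8-5 [J1]: (9,6,4)
R 8-6 [J1]: (9,7,4)
link9: (10,7,4)
R 9-7 [J1]: (10,8,4)
Grübler: 3·9 − 2·8 − 4 = 7

M = 7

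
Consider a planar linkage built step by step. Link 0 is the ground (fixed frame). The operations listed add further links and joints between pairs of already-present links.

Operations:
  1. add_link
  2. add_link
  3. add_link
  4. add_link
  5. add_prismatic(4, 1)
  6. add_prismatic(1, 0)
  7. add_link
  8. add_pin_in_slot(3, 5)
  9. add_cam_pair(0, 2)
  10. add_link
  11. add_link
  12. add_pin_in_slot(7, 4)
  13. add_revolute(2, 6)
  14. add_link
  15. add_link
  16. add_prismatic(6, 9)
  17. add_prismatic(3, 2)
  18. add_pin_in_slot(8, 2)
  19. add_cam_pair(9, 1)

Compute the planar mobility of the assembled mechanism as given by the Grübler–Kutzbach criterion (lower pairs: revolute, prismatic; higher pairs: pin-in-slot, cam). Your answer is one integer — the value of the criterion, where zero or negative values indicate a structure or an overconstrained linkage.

link 0 = ground. State L|J1|J2 = 1|0|0
+link1  2|0|0
+link2  3|0|0
+link3  4|0|0
+link4  5|0|0
P(4,1) f=1→J1  5|1|0
P(1,0) f=1→J1  5|2|0
+link5  6|2|0
PS(3,5) f=2→J2  6|2|1
C(0,2) f=2→J2  6|2|2
+link6  7|2|2
+link7  8|2|2
PS(7,4) f=2→J2  8|2|3
R(2,6) f=1→J1  8|3|3
+link8  9|3|3
+link9  10|3|3
P(6,9) f=1→J1  10|4|3
P(3,2) f=1→J1  10|5|3
PS(8,2) f=2→J2  10|5|4
C(9,1) f=2→J2  10|5|5
M = 3(10−1)−2·5−5 = 27−10−5 = 12

M = 12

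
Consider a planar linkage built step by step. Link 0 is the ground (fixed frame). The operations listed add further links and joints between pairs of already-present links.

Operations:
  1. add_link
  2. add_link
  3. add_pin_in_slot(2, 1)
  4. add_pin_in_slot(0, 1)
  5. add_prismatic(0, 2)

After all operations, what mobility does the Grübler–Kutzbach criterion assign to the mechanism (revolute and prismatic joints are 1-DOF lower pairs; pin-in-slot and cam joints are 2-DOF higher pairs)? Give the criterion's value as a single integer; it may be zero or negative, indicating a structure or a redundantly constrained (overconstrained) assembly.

(L,J1,J2)=(1,0,0); link0 fixed
link1: (2,0,0)
link2: (3,0,0)
PS 2-1 [J2]: (3,0,1)
PS 0-1 [J2]: (3,0,2)
P 0-2 [J1]: (3,1,2)
Grübler: 3·2 − 2·1 − 2 = 2

M = 2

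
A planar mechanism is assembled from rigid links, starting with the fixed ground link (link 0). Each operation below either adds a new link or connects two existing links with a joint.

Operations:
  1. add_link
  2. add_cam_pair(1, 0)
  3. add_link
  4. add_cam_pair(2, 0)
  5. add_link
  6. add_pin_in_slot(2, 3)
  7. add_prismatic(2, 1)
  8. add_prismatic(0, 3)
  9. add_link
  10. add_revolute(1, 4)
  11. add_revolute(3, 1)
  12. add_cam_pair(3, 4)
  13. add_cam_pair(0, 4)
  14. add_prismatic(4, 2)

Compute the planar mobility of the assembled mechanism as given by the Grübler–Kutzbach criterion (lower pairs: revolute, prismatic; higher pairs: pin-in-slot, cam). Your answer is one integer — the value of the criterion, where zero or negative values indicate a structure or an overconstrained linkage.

ground; <1,0,0>
#1 <2,0,0>
C:1↔0 J2 <2,0,1>
#2 <3,0,1>
C:2↔0 J2 <3,0,2>
#3 <4,0,2>
PS:2↔3 J2 <4,0,3>
P:2↔1 J1 <4,1,3>
P:0↔3 J1 <4,2,3>
#4 <5,2,3>
R:1↔4 J1 <5,3,3>
R:3↔1 J1 <5,4,3>
C:3↔4 J2 <5,4,4>
C:0↔4 J2 <5,4,5>
P:4↔2 J1 <5,5,5>
3×4 − 2×5 − 1×5 = -3

M = -3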